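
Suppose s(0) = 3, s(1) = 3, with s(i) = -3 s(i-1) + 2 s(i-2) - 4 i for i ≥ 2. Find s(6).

s(2) = -3·3 + 2·3 - 8 = -11
s(3) = -3·(-11) + 2·3 - 12 = 27
s(4) = -3·27 + 2·(-11) - 16 = -119
s(5) = -3·(-119) + 2·27 - 20 = 391
s(6) = -3·391 + 2·(-119) - 24 = -1435

-1435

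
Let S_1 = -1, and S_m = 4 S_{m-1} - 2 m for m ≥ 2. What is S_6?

-2612

S_2 = 4·(-1) - 4 = -8
S_3 = 4·(-8) - 6 = -38
S_4 = 4·(-38) - 8 = -160
S_5 = 4·(-160) - 10 = -650
S_6 = 4·(-650) - 12 = -2612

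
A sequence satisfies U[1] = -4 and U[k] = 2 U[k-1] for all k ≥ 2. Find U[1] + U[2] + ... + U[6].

U[2] = 2(-4) = -8
U[3] = 2(-8) = -16
U[4] = 2(-16) = -32
U[5] = 2(-32) = -64
U[6] = 2(-64) = -128
Sum = (-4) + (-8) + (-16) + (-32) + (-64) + (-128) = -252

-252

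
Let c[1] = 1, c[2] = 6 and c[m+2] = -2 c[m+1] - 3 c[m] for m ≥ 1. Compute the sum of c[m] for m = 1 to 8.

88

c[3] = -2·6 - 3·1 = -15
c[4] = -2·(-15) - 3·6 = 12
c[5] = -2·12 - 3·(-15) = 21
c[6] = -2·21 - 3·12 = -78
c[7] = -2·(-78) - 3·21 = 93
c[8] = -2·93 - 3·(-78) = 48
Sum = 1 + 6 + (-15) + 12 + 21 + (-78) + 93 + 48 = 88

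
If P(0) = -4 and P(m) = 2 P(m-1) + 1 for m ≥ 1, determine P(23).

The fixed point is 1/(1 - 2) = -1, so P(m) + 1 = 2(P(m-1) + 1).
Hence P(m) = -3·2^m - 1.
P(23) = -3·2^{23} - 1 = -3·8388608 - 1 = -25165825.

-25165825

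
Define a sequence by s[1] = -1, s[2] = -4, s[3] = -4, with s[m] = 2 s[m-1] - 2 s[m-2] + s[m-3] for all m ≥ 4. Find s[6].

s[4] = 2·(-4) - 2·(-4) + (-1) = -1
s[5] = 2·(-1) - 2·(-4) + (-4) = 2
s[6] = 2·2 - 2·(-1) + (-4) = 2

2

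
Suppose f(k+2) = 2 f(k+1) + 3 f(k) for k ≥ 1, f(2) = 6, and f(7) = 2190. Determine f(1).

6

Let f(1) = x.
f(3) = 12 + 3x
f(4) = 42 + 6x
f(5) = 120 + 21x
f(6) = 366 + 60x
f(7) = 1092 + 183x
So 1092 + 183x = 2190, giving x = 6.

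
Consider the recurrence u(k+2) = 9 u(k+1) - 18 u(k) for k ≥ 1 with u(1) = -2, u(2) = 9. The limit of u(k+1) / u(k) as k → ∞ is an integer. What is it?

6

The characteristic equation is r^2 - 9r + 18 = 0, which factors as (r - 6)(r - 3) = 0.
So the roots are 6 and 3. Since |6| > |3| and the coefficient of 6^k is non-zero, the ratio tends to 6.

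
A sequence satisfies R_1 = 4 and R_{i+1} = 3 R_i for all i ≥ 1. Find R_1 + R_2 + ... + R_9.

39364

R_2 = 3*4 = 12
R_3 = 3*12 = 36
R_4 = 3*36 = 108
R_5 = 3*108 = 324
R_6 = 3*324 = 972
R_7 = 3*972 = 2916
R_8 = 3*2916 = 8748
R_9 = 3*8748 = 26244
Sum = 4 + 12 + 36 + 108 + 324 + 972 + 2916 + 8748 + 26244 = 39364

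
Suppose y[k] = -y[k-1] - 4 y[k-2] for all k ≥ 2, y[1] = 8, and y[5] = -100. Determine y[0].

5

Let y[0] = w.
y[2] = -8 - 4w
y[3] = -24 + 4w
y[4] = 56 + 12w
y[5] = 40 - 28w
So 40 - 28w = -100, giving w = 5.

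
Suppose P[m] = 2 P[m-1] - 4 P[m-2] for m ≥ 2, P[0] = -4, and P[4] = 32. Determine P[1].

-4

Let P[1] = y.
P[2] = 16 + 2y
P[3] = 32
P[4] = -8y
So -8y = 32, giving y = -4.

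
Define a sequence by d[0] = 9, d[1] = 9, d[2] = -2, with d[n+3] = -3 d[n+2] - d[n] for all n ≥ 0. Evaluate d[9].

90

d[3] = -3·(-2) - 9 = -3
d[4] = -3·(-3) - 9 = 0
d[5] = -3·0 - (-2) = 2
d[6] = -3·2 - (-3) = -3
d[7] = -3·(-3) - 0 = 9
d[8] = -3·9 - 2 = -29
d[9] = -3·(-29) - (-3) = 90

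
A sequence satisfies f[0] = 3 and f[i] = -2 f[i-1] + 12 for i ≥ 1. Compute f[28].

-268435452

The fixed point is 12/(1 + 2) = 4, so f[i] - 4 = -2(f[i-1] - 4).
Hence f[i] = -1·(-2)^i + 4.
f[28] = -1·(-2)^{28} + 4 = -1·268435456 + 4 = -268435452.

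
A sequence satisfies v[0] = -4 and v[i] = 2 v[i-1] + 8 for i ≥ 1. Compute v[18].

The fixed point is 8/(1 - 2) = -8, so v[i] + 8 = 2(v[i-1] + 8).
Hence v[i] = 4·2^i - 8.
v[18] = 4·2^{18} - 8 = 4·262144 - 8 = 1048568.

1048568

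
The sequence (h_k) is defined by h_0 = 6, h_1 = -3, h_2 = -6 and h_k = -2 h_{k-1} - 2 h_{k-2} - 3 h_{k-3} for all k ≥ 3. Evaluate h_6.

h_3 = -2*(-6) - 2*(-3) - 3*6 = 0
h_4 = -2*0 - 2*(-6) - 3*(-3) = 21
h_5 = -2*21 - 2*0 - 3*(-6) = -24
h_6 = -2*(-24) - 2*21 - 3*0 = 6

6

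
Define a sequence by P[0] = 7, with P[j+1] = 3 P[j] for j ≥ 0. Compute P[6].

5103

P[1] = 3*7 = 21
P[2] = 3*21 = 63
P[3] = 3*63 = 189
P[4] = 3*189 = 567
P[5] = 3*567 = 1701
P[6] = 3*1701 = 5103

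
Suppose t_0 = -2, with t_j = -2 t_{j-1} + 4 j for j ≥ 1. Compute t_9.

1492

t_1 = -2*(-2) + 4 = 8
t_2 = -2*8 + 8 = -8
t_3 = -2*(-8) + 12 = 28
t_4 = -2*28 + 16 = -40
t_5 = -2*(-40) + 20 = 100
t_6 = -2*100 + 24 = -176
t_7 = -2*(-176) + 28 = 380
t_8 = -2*380 + 32 = -728
t_9 = -2*(-728) + 36 = 1492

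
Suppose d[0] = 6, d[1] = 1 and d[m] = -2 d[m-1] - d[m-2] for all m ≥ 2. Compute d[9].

57

d[2] = -2*1 - 6 = -8
d[3] = -2*(-8) - 1 = 15
d[4] = -2*15 - (-8) = -22
d[5] = -2*(-22) - 15 = 29
d[6] = -2*29 - (-22) = -36
d[7] = -2*(-36) - 29 = 43
d[8] = -2*43 - (-36) = -50
d[9] = -2*(-50) - 43 = 57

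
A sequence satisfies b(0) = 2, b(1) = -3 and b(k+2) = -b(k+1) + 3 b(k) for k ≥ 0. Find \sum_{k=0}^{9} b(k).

b(2) = -(-3) + 3*2 = 9
b(3) = -9 + 3*(-3) = -18
b(4) = -(-18) + 3*9 = 45
b(5) = -45 + 3*(-18) = -99
b(6) = -(-99) + 3*45 = 234
b(7) = -234 + 3*(-99) = -531
b(8) = -(-531) + 3*234 = 1233
b(9) = -1233 + 3*(-531) = -2826
Sum = 2 + (-3) + 9 + (-18) + 45 + (-99) + 234 + (-531) + 1233 + (-2826) = -1954

-1954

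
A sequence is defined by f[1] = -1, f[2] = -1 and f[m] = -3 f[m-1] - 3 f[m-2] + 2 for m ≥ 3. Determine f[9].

f[3] = -3*(-1) - 3*(-1) + 2 = 8
f[4] = -3*8 - 3*(-1) + 2 = -19
f[5] = -3*(-19) - 3*8 + 2 = 35
f[6] = -3*35 - 3*(-19) + 2 = -46
f[7] = -3*(-46) - 3*35 + 2 = 35
f[8] = -3*35 - 3*(-46) + 2 = 35
f[9] = -3*35 - 3*35 + 2 = -208

-208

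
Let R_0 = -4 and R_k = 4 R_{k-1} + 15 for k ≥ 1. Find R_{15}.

1073741819

The fixed point is 15/(1 - 4) = -5, so R_k + 5 = 4(R_{k-1} + 5).
Hence R_k = 1·4^k - 5.
R_{15} = 1·4^{15} - 5 = 1·1073741824 - 5 = 1073741819.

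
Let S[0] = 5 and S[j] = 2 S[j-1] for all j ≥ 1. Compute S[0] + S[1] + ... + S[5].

S[1] = 2*5 = 10
S[2] = 2*10 = 20
S[3] = 2*20 = 40
S[4] = 2*40 = 80
S[5] = 2*80 = 160
Sum = 5 + 10 + 20 + 40 + 80 + 160 = 315

315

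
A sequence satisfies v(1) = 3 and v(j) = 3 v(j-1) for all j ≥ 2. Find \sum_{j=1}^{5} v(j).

v(2) = 3(3) = 9
v(3) = 3(9) = 27
v(4) = 3(27) = 81
v(5) = 3(81) = 243
Sum = 3 + 9 + 27 + 81 + 243 = 363

363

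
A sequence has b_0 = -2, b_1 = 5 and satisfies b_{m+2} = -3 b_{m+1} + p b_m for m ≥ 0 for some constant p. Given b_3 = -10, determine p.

b_2 = -15 - 2p
b_3 = 45 + 11p
So 45 + 11p = -10, giving p = -5.

-5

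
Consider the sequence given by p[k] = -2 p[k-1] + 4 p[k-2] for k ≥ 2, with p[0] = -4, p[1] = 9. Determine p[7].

11584

p[2] = -2(9) + 4(-4) = -34
p[3] = -2(-34) + 4(9) = 104
p[4] = -2(104) + 4(-34) = -344
p[5] = -2(-344) + 4(104) = 1104
p[6] = -2(1104) + 4(-344) = -3584
p[7] = -2(-3584) + 4(1104) = 11584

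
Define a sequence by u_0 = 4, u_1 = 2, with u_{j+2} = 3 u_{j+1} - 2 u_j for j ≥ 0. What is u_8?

-506

u_2 = 3(2) - 2(4) = -2
u_3 = 3(-2) - 2(2) = -10
u_4 = 3(-10) - 2(-2) = -26
u_5 = 3(-26) - 2(-10) = -58
u_6 = 3(-58) - 2(-26) = -122
u_7 = 3(-122) - 2(-58) = -250
u_8 = 3(-250) - 2(-122) = -506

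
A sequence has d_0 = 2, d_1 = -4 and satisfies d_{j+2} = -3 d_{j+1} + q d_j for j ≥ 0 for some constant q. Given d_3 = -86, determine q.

5

d_2 = 12 + 2q
d_3 = -36 - 10q
So -36 - 10q = -86, giving q = 5.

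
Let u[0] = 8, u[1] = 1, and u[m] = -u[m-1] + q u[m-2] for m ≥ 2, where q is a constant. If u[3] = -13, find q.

2

u[2] = -1 + 8q
u[3] = 1 - 7q
So 1 - 7q = -13, giving q = 2.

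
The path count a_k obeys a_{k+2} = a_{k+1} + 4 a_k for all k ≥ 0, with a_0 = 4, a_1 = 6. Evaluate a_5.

a_2 = 6 + 4(4) = 22
a_3 = 22 + 4(6) = 46
a_4 = 46 + 4(22) = 134
a_5 = 134 + 4(46) = 318

318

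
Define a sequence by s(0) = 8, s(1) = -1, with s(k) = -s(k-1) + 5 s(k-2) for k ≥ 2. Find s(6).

1736

s(2) = -(-1) + 5(8) = 41
s(3) = -41 + 5(-1) = -46
s(4) = -(-46) + 5(41) = 251
s(5) = -251 + 5(-46) = -481
s(6) = -(-481) + 5(251) = 1736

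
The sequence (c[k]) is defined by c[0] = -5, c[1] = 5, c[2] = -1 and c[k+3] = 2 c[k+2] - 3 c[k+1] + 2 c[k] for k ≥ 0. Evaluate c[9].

-211

c[3] = 2·(-1) - 3·5 + 2·(-5) = -27
c[4] = 2·(-27) - 3·(-1) + 2·5 = -41
c[5] = 2·(-41) - 3·(-27) + 2·(-1) = -3
c[6] = 2·(-3) - 3·(-41) + 2·(-27) = 63
c[7] = 2·63 - 3·(-3) + 2·(-41) = 53
c[8] = 2·53 - 3·63 + 2·(-3) = -89
c[9] = 2·(-89) - 3·53 + 2·63 = -211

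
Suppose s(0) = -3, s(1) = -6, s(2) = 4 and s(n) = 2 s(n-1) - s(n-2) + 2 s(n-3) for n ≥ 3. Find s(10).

208

s(3) = 2*4 - (-6) + 2*(-3) = 8
s(4) = 2*8 - 4 + 2*(-6) = 0
s(5) = 2*0 - 8 + 2*4 = 0
s(6) = 2*0 - 0 + 2*8 = 16
s(7) = 2*16 - 0 + 2*0 = 32
s(8) = 2*32 - 16 + 2*0 = 48
s(9) = 2*48 - 32 + 2*16 = 96
s(10) = 2*96 - 48 + 2*32 = 208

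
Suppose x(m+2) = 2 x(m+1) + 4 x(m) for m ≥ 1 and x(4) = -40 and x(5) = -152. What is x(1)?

Rearranging, x(m-2) = (x(m) - 2 x(m-1)) / 4.
x(3) = (-152 - 2·(-40)) / 4 = -72/4 = -18
x(2) = (-40 - 2·(-18)) / 4 = -4/4 = -1
x(1) = (-18 - 2·(-1)) / 4 = -16/4 = -4

-4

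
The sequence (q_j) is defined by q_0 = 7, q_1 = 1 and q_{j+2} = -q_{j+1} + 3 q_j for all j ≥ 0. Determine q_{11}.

q_2 = -1 + 3*7 = 20
q_3 = -20 + 3*1 = -17
q_4 = -(-17) + 3*20 = 77
q_5 = -77 + 3*(-17) = -128
q_6 = -(-128) + 3*77 = 359
q_7 = -359 + 3*(-128) = -743
q_8 = -(-743) + 3*359 = 1820
q_9 = -1820 + 3*(-743) = -4049
q_{10} = -(-4049) + 3*1820 = 9509
q_{11} = -9509 + 3*(-4049) = -21656

-21656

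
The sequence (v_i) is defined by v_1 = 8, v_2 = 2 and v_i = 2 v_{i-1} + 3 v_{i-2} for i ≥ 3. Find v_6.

602

v_3 = 2(2) + 3(8) = 28
v_4 = 2(28) + 3(2) = 62
v_5 = 2(62) + 3(28) = 208
v_6 = 2(208) + 3(62) = 602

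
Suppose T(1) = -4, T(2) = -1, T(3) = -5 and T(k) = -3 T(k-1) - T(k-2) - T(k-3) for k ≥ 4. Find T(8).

T(4) = -3*(-5) - (-1) - (-4) = 20
T(5) = -3*20 - (-5) - (-1) = -54
T(6) = -3*(-54) - 20 - (-5) = 147
T(7) = -3*147 - (-54) - 20 = -407
T(8) = -3*(-407) - 147 - (-54) = 1128

1128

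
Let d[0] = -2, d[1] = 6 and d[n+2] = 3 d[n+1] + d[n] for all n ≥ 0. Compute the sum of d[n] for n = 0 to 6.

d[2] = 3*6 + (-2) = 16
d[3] = 3*16 + 6 = 54
d[4] = 3*54 + 16 = 178
d[5] = 3*178 + 54 = 588
d[6] = 3*588 + 178 = 1942
Sum = (-2) + 6 + 16 + 54 + 178 + 588 + 1942 = 2782

2782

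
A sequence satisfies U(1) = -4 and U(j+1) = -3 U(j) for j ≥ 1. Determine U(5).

-324

U(2) = -3*(-4) = 12
U(3) = -3*12 = -36
U(4) = -3*(-36) = 108
U(5) = -3*108 = -324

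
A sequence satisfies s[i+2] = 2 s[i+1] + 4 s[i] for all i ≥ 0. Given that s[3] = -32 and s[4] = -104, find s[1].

Rearranging, s[i-2] = (s[i] - 2 s[i-1]) / 4.
s[2] = (-104 - 2(-32)) / 4 = -40/4 = -10
s[1] = (-32 - 2(-10)) / 4 = -12/4 = -3

-3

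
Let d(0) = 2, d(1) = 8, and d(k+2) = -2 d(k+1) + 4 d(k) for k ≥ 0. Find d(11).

503808

d(2) = -2·8 + 4·2 = -8
d(3) = -2·(-8) + 4·8 = 48
d(4) = -2·48 + 4·(-8) = -128
d(5) = -2·(-128) + 4·48 = 448
d(6) = -2·448 + 4·(-128) = -1408
d(7) = -2·(-1408) + 4·448 = 4608
d(8) = -2·4608 + 4·(-1408) = -14848
d(9) = -2·(-14848) + 4·4608 = 48128
d(10) = -2·48128 + 4·(-14848) = -155648
d(11) = -2·(-155648) + 4·48128 = 503808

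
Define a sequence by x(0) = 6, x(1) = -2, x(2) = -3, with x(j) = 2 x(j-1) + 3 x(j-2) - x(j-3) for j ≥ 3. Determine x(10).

-27978

x(3) = 2·(-3) + 3·(-2) - 6 = -18
x(4) = 2·(-18) + 3·(-3) - (-2) = -43
x(5) = 2·(-43) + 3·(-18) - (-3) = -137
x(6) = 2·(-137) + 3·(-43) - (-18) = -385
x(7) = 2·(-385) + 3·(-137) - (-43) = -1138
x(8) = 2·(-1138) + 3·(-385) - (-137) = -3294
x(9) = 2·(-3294) + 3·(-1138) - (-385) = -9617
x(10) = 2·(-9617) + 3·(-3294) - (-1138) = -27978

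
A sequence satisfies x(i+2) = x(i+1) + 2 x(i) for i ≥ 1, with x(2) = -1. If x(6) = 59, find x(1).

Let x(1) = y.
x(3) = -1 + 2y
x(4) = -3 + 2y
x(5) = -5 + 6y
x(6) = -11 + 10y
So -11 + 10y = 59, giving y = 7.

7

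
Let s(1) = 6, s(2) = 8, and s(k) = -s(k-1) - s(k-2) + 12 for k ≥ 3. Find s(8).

8

s(3) = -8 - 6 + 12 = -2
s(4) = -(-2) - 8 + 12 = 6
s(5) = -6 - (-2) + 12 = 8
s(6) = -8 - 6 + 12 = -2
s(7) = -(-2) - 8 + 12 = 6
s(8) = -6 - (-2) + 12 = 8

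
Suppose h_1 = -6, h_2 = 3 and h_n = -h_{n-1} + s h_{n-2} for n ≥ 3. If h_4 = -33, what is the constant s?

h_3 = -3 - 6s
h_4 = 3 + 9s
So 3 + 9s = -33, giving s = -4.

-4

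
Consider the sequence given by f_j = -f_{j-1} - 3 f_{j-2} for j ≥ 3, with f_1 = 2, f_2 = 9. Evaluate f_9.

237

f_3 = -9 - 3(2) = -15
f_4 = -(-15) - 3(9) = -12
f_5 = -(-12) - 3(-15) = 57
f_6 = -57 - 3(-12) = -21
f_7 = -(-21) - 3(57) = -150
f_8 = -(-150) - 3(-21) = 213
f_9 = -213 - 3(-150) = 237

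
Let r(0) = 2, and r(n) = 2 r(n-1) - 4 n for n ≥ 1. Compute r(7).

r(1) = 2(2) - 4 = 0
r(2) = 2(0) - 8 = -8
r(3) = 2(-8) - 12 = -28
r(4) = 2(-28) - 16 = -72
r(5) = 2(-72) - 20 = -164
r(6) = 2(-164) - 24 = -352
r(7) = 2(-352) - 28 = -732

-732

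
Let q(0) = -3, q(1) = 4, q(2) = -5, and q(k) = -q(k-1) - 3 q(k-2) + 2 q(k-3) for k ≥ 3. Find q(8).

147

q(3) = -(-5) - 3(4) + 2(-3) = -13
q(4) = -(-13) - 3(-5) + 2(4) = 36
q(5) = -36 - 3(-13) + 2(-5) = -7
q(6) = -(-7) - 3(36) + 2(-13) = -127
q(7) = -(-127) - 3(-7) + 2(36) = 220
q(8) = -220 - 3(-127) + 2(-7) = 147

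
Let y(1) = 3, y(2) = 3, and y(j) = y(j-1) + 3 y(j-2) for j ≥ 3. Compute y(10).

3477

y(3) = 3 + 3(3) = 12
y(4) = 12 + 3(3) = 21
y(5) = 21 + 3(12) = 57
y(6) = 57 + 3(21) = 120
y(7) = 120 + 3(57) = 291
y(8) = 291 + 3(120) = 651
y(9) = 651 + 3(291) = 1524
y(10) = 1524 + 3(651) = 3477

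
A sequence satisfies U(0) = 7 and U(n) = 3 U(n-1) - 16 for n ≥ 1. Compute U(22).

-31381059601

The fixed point is -16/(1 - 3) = 8, so U(n) - 8 = 3(U(n-1) - 8).
Hence U(n) = -1·3^n + 8.
U(22) = -1·3^{22} + 8 = -1·31381059609 + 8 = -31381059601.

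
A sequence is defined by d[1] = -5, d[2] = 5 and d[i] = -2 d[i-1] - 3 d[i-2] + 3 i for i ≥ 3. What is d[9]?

d[3] = -2*5 - 3*(-5) + 9 = 14
d[4] = -2*14 - 3*5 + 12 = -31
d[5] = -2*(-31) - 3*14 + 15 = 35
d[6] = -2*35 - 3*(-31) + 18 = 41
d[7] = -2*41 - 3*35 + 21 = -166
d[8] = -2*(-166) - 3*41 + 24 = 233
d[9] = -2*233 - 3*(-166) + 27 = 59

59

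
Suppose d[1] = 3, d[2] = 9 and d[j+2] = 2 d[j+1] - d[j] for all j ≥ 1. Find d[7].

d[3] = 2(9) - 3 = 15
d[4] = 2(15) - 9 = 21
d[5] = 2(21) - 15 = 27
d[6] = 2(27) - 21 = 33
d[7] = 2(33) - 27 = 39

39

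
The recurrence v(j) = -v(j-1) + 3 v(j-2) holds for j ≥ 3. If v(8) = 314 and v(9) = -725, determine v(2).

2

Rearranging, v(j-2) = (v(j) + v(j-1)) / 3.
v(7) = (-725 + 314) / 3 = -411/3 = -137
v(6) = (314 + (-137)) / 3 = 177/3 = 59
v(5) = (-137 + 59) / 3 = -78/3 = -26
v(4) = (59 + (-26)) / 3 = 33/3 = 11
v(3) = (-26 + 11) / 3 = -15/3 = -5
v(2) = (11 + (-5)) / 3 = 6/3 = 2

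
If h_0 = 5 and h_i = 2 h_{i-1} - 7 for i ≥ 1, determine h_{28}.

-536870905

The fixed point is -7/(1 - 2) = 7, so h_i - 7 = 2(h_{i-1} - 7).
Hence h_i = -2·2^i + 7.
h_{28} = -2·2^{28} + 7 = -2·268435456 + 7 = -536870905.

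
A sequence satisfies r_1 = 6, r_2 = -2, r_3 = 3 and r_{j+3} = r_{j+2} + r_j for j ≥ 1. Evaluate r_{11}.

r_4 = 3 + 6 = 9
r_5 = 9 + (-2) = 7
r_6 = 7 + 3 = 10
r_7 = 10 + 9 = 19
r_8 = 19 + 7 = 26
r_9 = 26 + 10 = 36
r_{10} = 36 + 19 = 55
r_{11} = 55 + 26 = 81

81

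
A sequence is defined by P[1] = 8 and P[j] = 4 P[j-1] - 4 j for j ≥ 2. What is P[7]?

20036

P[2] = 4(8) - 8 = 24
P[3] = 4(24) - 12 = 84
P[4] = 4(84) - 16 = 320
P[5] = 4(320) - 20 = 1260
P[6] = 4(1260) - 24 = 5016
P[7] = 4(5016) - 28 = 20036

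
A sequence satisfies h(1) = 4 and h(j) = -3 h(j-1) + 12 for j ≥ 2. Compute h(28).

The fixed point is 12/(1 + 3) = 3, so h(j) - 3 = -3(h(j-1) - 3).
Hence h(j) = 1·(-3)^{j-1} + 3.
h(28) = 1·(-3)^{27} + 3 = 1·-7625597484987 + 3 = -7625597484984.

-7625597484984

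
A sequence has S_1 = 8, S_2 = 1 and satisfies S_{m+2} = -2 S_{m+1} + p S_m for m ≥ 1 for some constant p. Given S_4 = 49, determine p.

-3

S_3 = -2 + 8p
S_4 = 4 - 15p
So 4 - 15p = 49, giving p = -3.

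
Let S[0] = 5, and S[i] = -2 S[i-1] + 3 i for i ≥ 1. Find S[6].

S[1] = -2(5) + 3 = -7
S[2] = -2(-7) + 6 = 20
S[3] = -2(20) + 9 = -31
S[4] = -2(-31) + 12 = 74
S[5] = -2(74) + 15 = -133
S[6] = -2(-133) + 18 = 284

284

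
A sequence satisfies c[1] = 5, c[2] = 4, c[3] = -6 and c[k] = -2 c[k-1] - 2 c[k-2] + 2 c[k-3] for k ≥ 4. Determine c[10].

c[4] = -2·(-6) - 2·4 + 2·5 = 14
c[5] = -2·14 - 2·(-6) + 2·4 = -8
c[6] = -2·(-8) - 2·14 + 2·(-6) = -24
c[7] = -2·(-24) - 2·(-8) + 2·14 = 92
c[8] = -2·92 - 2·(-24) + 2·(-8) = -152
c[9] = -2·(-152) - 2·92 + 2·(-24) = 72
c[10] = -2·72 - 2·(-152) + 2·92 = 344

344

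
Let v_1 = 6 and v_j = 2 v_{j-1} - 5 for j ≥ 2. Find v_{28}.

The fixed point is -5/(1 - 2) = 5, so v_j - 5 = 2(v_{j-1} - 5).
Hence v_j = 1·2^{j-1} + 5.
v_{28} = 1·2^{27} + 5 = 1·134217728 + 5 = 134217733.

134217733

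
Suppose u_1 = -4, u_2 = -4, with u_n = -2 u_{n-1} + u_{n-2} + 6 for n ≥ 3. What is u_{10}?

-4036

u_3 = -2(-4) + (-4) + 6 = 10
u_4 = -2(10) + (-4) + 6 = -18
u_5 = -2(-18) + 10 + 6 = 52
u_6 = -2(52) + (-18) + 6 = -116
u_7 = -2(-116) + 52 + 6 = 290
u_8 = -2(290) + (-116) + 6 = -690
u_9 = -2(-690) + 290 + 6 = 1676
u_{10} = -2(1676) + (-690) + 6 = -4036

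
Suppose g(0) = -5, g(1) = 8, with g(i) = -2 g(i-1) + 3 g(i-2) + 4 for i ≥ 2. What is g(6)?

-2183

g(2) = -2(8) + 3(-5) + 4 = -27
g(3) = -2(-27) + 3(8) + 4 = 82
g(4) = -2(82) + 3(-27) + 4 = -241
g(5) = -2(-241) + 3(82) + 4 = 732
g(6) = -2(732) + 3(-241) + 4 = -2183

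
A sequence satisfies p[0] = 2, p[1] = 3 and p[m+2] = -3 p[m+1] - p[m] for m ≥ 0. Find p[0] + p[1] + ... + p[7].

p[2] = -3(3) - 2 = -11
p[3] = -3(-11) - 3 = 30
p[4] = -3(30) - (-11) = -79
p[5] = -3(-79) - 30 = 207
p[6] = -3(207) - (-79) = -542
p[7] = -3(-542) - 207 = 1419
Sum = 2 + 3 + (-11) + 30 + (-79) + 207 + (-542) + 1419 = 1029

1029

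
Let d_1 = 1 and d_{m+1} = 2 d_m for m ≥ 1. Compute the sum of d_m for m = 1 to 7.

d_2 = 2(1) = 2
d_3 = 2(2) = 4
d_4 = 2(4) = 8
d_5 = 2(8) = 16
d_6 = 2(16) = 32
d_7 = 2(32) = 64
Sum = 1 + 2 + 4 + 8 + 16 + 32 + 64 = 127

127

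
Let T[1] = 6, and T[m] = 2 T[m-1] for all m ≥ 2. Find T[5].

T[2] = 2*6 = 12
T[3] = 2*12 = 24
T[4] = 2*24 = 48
T[5] = 2*48 = 96

96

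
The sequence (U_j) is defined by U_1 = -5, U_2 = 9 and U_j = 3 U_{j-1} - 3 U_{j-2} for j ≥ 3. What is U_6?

216

U_3 = 3·9 - 3·(-5) = 42
U_4 = 3·42 - 3·9 = 99
U_5 = 3·99 - 3·42 = 171
U_6 = 3·171 - 3·99 = 216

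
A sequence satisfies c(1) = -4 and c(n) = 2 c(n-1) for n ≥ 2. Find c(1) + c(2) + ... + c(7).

-508

c(2) = 2*(-4) = -8
c(3) = 2*(-8) = -16
c(4) = 2*(-16) = -32
c(5) = 2*(-32) = -64
c(6) = 2*(-64) = -128
c(7) = 2*(-128) = -256
Sum = (-4) + (-8) + (-16) + (-32) + (-64) + (-128) + (-256) = -508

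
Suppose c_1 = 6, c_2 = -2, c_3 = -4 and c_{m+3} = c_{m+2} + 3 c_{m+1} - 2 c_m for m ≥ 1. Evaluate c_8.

c_4 = (-4) + 3·(-2) - 2·6 = -22
c_5 = (-22) + 3·(-4) - 2·(-2) = -30
c_6 = (-30) + 3·(-22) - 2·(-4) = -88
c_7 = (-88) + 3·(-30) - 2·(-22) = -134
c_8 = (-134) + 3·(-88) - 2·(-30) = -338

-338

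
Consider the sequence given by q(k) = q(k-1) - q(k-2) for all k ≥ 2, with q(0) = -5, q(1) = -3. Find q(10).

3

q(2) = (-3) - (-5) = 2
q(3) = 2 - (-3) = 5
q(4) = 5 - 2 = 3
q(5) = 3 - 5 = -2
q(6) = (-2) - 3 = -5
q(7) = (-5) - (-2) = -3
q(8) = (-3) - (-5) = 2
q(9) = 2 - (-3) = 5
q(10) = 5 - 2 = 3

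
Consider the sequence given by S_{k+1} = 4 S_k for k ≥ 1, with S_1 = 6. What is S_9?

S_2 = 4·6 = 24
S_3 = 4·24 = 96
S_4 = 4·96 = 384
S_5 = 4·384 = 1536
S_6 = 4·1536 = 6144
S_7 = 4·6144 = 24576
S_8 = 4·24576 = 98304
S_9 = 4·98304 = 393216

393216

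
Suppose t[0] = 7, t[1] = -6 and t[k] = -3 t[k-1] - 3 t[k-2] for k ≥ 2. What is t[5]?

135

t[2] = -3*(-6) - 3*7 = -3
t[3] = -3*(-3) - 3*(-6) = 27
t[4] = -3*27 - 3*(-3) = -72
t[5] = -3*(-72) - 3*27 = 135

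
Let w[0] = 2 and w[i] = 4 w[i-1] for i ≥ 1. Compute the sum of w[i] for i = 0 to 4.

w[1] = 4*2 = 8
w[2] = 4*8 = 32
w[3] = 4*32 = 128
w[4] = 4*128 = 512
Sum = 2 + 8 + 32 + 128 + 512 = 682

682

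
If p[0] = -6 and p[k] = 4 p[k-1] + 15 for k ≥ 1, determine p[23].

-70368744177669

The fixed point is 15/(1 - 4) = -5, so p[k] + 5 = 4(p[k-1] + 5).
Hence p[k] = -1·4^k - 5.
p[23] = -1·4^{23} - 5 = -1·70368744177664 - 5 = -70368744177669.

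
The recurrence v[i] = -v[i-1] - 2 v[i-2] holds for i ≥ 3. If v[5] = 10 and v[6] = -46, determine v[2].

-2

Rearranging, v[i-2] = (v[i] + v[i-1]) / -2.
v[4] = (-46 + 10) / -2 = -36/-2 = 18
v[3] = (10 + 18) / -2 = 28/-2 = -14
v[2] = (18 + (-14)) / -2 = 4/-2 = -2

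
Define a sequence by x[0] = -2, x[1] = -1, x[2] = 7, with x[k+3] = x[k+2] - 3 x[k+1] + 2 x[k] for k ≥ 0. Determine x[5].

-21

x[3] = 7 - 3·(-1) + 2·(-2) = 6
x[4] = 6 - 3·7 + 2·(-1) = -17
x[5] = (-17) - 3·6 + 2·7 = -21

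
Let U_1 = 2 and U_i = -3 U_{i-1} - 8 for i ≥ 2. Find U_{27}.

The fixed point is -8/(1 + 3) = -2, so U_i + 2 = -3(U_{i-1} + 2).
Hence U_i = 4·(-3)^{i-1} - 2.
U_{27} = 4·(-3)^{26} - 2 = 4·2541865828329 - 2 = 10167463313314.

10167463313314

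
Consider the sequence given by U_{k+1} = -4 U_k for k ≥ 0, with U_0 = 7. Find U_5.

U_1 = -4(7) = -28
U_2 = -4(-28) = 112
U_3 = -4(112) = -448
U_4 = -4(-448) = 1792
U_5 = -4(1792) = -7168

-7168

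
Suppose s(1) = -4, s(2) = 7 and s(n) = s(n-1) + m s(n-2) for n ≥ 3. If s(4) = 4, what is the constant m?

-1

s(3) = 7 - 4m
s(4) = 7 + 3m
So 7 + 3m = 4, giving m = -1.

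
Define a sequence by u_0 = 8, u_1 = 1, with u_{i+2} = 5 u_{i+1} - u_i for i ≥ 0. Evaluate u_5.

u_2 = 5·1 - 8 = -3
u_3 = 5·(-3) - 1 = -16
u_4 = 5·(-16) - (-3) = -77
u_5 = 5·(-77) - (-16) = -369

-369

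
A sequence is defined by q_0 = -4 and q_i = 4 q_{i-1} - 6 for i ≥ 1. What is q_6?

q_1 = 4*(-4) - 6 = -22
q_2 = 4*(-22) - 6 = -94
q_3 = 4*(-94) - 6 = -382
q_4 = 4*(-382) - 6 = -1534
q_5 = 4*(-1534) - 6 = -6142
q_6 = 4*(-6142) - 6 = -24574

-24574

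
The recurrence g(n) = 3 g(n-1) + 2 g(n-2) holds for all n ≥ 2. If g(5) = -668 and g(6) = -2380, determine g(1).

-2

Rearranging, g(n-2) = (g(n) - 3 g(n-1)) / 2.
g(4) = (-2380 - 3*(-668)) / 2 = -376/2 = -188
g(3) = (-668 - 3*(-188)) / 2 = -104/2 = -52
g(2) = (-188 - 3*(-52)) / 2 = -32/2 = -16
g(1) = (-52 - 3*(-16)) / 2 = -4/2 = -2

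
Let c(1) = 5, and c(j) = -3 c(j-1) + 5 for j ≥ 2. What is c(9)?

24605

c(2) = -3·5 + 5 = -10
c(3) = -3·(-10) + 5 = 35
c(4) = -3·35 + 5 = -100
c(5) = -3·(-100) + 5 = 305
c(6) = -3·305 + 5 = -910
c(7) = -3·(-910) + 5 = 2735
c(8) = -3·2735 + 5 = -8200
c(9) = -3·(-8200) + 5 = 24605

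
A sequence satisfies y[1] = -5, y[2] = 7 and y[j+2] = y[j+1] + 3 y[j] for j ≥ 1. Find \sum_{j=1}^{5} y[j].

y[3] = 7 + 3(-5) = -8
y[4] = (-8) + 3(7) = 13
y[5] = 13 + 3(-8) = -11
Sum = (-5) + 7 + (-8) + 13 + (-11) = -4

-4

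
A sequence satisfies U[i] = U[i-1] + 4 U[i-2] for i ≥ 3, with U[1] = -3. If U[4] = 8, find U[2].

4

Let U[2] = x.
U[3] = -12 + x
U[4] = -12 + 5x
So -12 + 5x = 8, giving x = 4.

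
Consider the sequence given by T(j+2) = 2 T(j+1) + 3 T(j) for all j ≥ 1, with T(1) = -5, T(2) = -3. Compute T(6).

-483

T(3) = 2*(-3) + 3*(-5) = -21
T(4) = 2*(-21) + 3*(-3) = -51
T(5) = 2*(-51) + 3*(-21) = -165
T(6) = 2*(-165) + 3*(-51) = -483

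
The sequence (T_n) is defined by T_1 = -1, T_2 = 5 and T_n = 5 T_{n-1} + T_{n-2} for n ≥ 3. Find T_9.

471824

T_3 = 5(5) + (-1) = 24
T_4 = 5(24) + 5 = 125
T_5 = 5(125) + 24 = 649
T_6 = 5(649) + 125 = 3370
T_7 = 5(3370) + 649 = 17499
T_8 = 5(17499) + 3370 = 90865
T_9 = 5(90865) + 17499 = 471824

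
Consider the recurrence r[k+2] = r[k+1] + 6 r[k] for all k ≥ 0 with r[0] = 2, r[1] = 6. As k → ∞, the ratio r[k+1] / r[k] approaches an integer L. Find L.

The characteristic equation is r^2 - r - 6 = 0, which factors as (r - 3)(r + 2) = 0.
So the roots are 3 and -2. Since |3| > |-2| and the coefficient of 3^k is non-zero, the ratio tends to 3.

3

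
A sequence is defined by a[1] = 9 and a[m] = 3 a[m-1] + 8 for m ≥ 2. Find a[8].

28427

a[2] = 3·9 + 8 = 35
a[3] = 3·35 + 8 = 113
a[4] = 3·113 + 8 = 347
a[5] = 3·347 + 8 = 1049
a[6] = 3·1049 + 8 = 3155
a[7] = 3·3155 + 8 = 9473
a[8] = 3·9473 + 8 = 28427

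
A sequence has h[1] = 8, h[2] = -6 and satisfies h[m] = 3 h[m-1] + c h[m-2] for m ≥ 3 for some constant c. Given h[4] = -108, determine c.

h[3] = -18 + 8c
h[4] = -54 + 18c
So -54 + 18c = -108, giving c = -3.

-3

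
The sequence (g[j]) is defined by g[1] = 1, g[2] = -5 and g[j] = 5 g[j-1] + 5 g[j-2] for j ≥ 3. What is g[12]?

g[3] = 5·(-5) + 5·1 = -20
g[4] = 5·(-20) + 5·(-5) = -125
g[5] = 5·(-125) + 5·(-20) = -725
g[6] = 5·(-725) + 5·(-125) = -4250
g[7] = 5·(-4250) + 5·(-725) = -24875
g[8] = 5·(-24875) + 5·(-4250) = -145625
g[9] = 5·(-145625) + 5·(-24875) = -852500
g[10] = 5·(-852500) + 5·(-145625) = -4990625
g[11] = 5·(-4990625) + 5·(-852500) = -29215625
g[12] = 5·(-29215625) + 5·(-4990625) = -171031250

-171031250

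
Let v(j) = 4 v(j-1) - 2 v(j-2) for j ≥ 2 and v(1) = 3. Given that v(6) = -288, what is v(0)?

6

Let v(0) = z.
v(2) = 12 - 2z
v(3) = 42 - 8z
v(4) = 144 - 28z
v(5) = 492 - 96z
v(6) = 1680 - 328z
So 1680 - 328z = -288, giving z = 6.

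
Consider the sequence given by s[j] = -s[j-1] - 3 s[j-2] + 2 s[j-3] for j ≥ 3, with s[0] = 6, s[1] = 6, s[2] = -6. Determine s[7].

s[3] = -(-6) - 3·6 + 2·6 = 0
s[4] = -0 - 3·(-6) + 2·6 = 30
s[5] = -30 - 3·0 + 2·(-6) = -42
s[6] = -(-42) - 3·30 + 2·0 = -48
s[7] = -(-48) - 3·(-42) + 2·30 = 234

234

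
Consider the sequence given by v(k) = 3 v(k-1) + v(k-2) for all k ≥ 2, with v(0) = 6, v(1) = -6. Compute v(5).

-456

v(2) = 3(-6) + 6 = -12
v(3) = 3(-12) + (-6) = -42
v(4) = 3(-42) + (-12) = -138
v(5) = 3(-138) + (-42) = -456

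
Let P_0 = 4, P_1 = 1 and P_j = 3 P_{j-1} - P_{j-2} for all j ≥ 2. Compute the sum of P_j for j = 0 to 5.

P_2 = 3*1 - 4 = -1
P_3 = 3*(-1) - 1 = -4
P_4 = 3*(-4) - (-1) = -11
P_5 = 3*(-11) - (-4) = -29
Sum = 4 + 1 + (-1) + (-4) + (-11) + (-29) = -40

-40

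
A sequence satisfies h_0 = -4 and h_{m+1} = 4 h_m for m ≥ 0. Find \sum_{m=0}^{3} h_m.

-340

h_1 = 4*(-4) = -16
h_2 = 4*(-16) = -64
h_3 = 4*(-64) = -256
Sum = (-4) + (-16) + (-64) + (-256) = -340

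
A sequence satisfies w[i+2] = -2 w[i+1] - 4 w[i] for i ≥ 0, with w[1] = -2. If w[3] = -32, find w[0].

-4

Let w[0] = x.
w[2] = 4 - 4x
w[3] = 8x
So 8x = -32, giving x = -4.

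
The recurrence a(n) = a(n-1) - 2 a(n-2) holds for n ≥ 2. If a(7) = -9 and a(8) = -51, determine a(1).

3

Rearranging, a(n-2) = (a(n) - a(n-1)) / -2.
a(6) = (-51 - (-9)) / -2 = -42/-2 = 21
a(5) = (-9 - 21) / -2 = -30/-2 = 15
a(4) = (21 - 15) / -2 = 6/-2 = -3
a(3) = (15 - (-3)) / -2 = 18/-2 = -9
a(2) = (-3 - (-9)) / -2 = 6/-2 = -3
a(1) = (-9 - (-3)) / -2 = -6/-2 = 3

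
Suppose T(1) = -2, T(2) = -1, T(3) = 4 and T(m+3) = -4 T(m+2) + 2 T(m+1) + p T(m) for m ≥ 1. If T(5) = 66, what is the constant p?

-2

T(4) = -18 - 2p
T(5) = 80 + 7p
So 80 + 7p = 66, giving p = -2.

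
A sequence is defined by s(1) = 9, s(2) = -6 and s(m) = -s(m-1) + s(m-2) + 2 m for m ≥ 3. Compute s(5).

s(3) = -(-6) + 9 + 6 = 21
s(4) = -21 + (-6) + 8 = -19
s(5) = -(-19) + 21 + 10 = 50

50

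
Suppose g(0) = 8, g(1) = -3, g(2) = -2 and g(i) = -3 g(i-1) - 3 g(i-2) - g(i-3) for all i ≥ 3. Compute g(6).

-22

g(3) = -3(-2) - 3(-3) - 8 = 7
g(4) = -3(7) - 3(-2) - (-3) = -12
g(5) = -3(-12) - 3(7) - (-2) = 17
g(6) = -3(17) - 3(-12) - 7 = -22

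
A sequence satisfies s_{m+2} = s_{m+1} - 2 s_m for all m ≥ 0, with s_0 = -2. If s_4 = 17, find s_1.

-7

Let s_1 = z.
s_2 = 4 + z
s_3 = 4 - z
s_4 = -4 - 3z
So -4 - 3z = 17, giving z = -7.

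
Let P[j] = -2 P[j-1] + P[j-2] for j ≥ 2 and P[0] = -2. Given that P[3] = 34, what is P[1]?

6

Let P[1] = x.
P[2] = -2 - 2x
P[3] = 4 + 5x
So 4 + 5x = 34, giving x = 6.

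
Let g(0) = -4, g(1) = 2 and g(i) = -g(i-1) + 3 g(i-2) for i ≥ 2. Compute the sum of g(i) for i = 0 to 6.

g(2) = -2 + 3(-4) = -14
g(3) = -(-14) + 3(2) = 20
g(4) = -20 + 3(-14) = -62
g(5) = -(-62) + 3(20) = 122
g(6) = -122 + 3(-62) = -308
Sum = (-4) + 2 + (-14) + 20 + (-62) + 122 + (-308) = -244

-244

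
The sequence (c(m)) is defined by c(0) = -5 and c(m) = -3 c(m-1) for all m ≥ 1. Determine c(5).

1215

c(1) = -3(-5) = 15
c(2) = -3(15) = -45
c(3) = -3(-45) = 135
c(4) = -3(135) = -405
c(5) = -3(-405) = 1215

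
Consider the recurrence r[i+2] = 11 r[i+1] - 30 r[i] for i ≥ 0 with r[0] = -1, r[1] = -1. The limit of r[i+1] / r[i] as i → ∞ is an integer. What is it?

The characteristic equation is r^2 - 11r + 30 = 0, which factors as (r - 6)(r - 5) = 0.
So the roots are 6 and 5. Since |6| > |5| and the coefficient of 6^i is non-zero, the ratio tends to 6.

6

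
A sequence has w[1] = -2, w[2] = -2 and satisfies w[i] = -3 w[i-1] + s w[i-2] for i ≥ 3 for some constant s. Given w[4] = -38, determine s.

-5

w[3] = 6 - 2s
w[4] = -18 + 4s
So -18 + 4s = -38, giving s = -5.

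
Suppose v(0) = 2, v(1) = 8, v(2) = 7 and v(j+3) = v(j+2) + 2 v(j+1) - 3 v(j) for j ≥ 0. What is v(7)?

2

v(3) = 7 + 2·8 - 3·2 = 17
v(4) = 17 + 2·7 - 3·8 = 7
v(5) = 7 + 2·17 - 3·7 = 20
v(6) = 20 + 2·7 - 3·17 = -17
v(7) = (-17) + 2·20 - 3·7 = 2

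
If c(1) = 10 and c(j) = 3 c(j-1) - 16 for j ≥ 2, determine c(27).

The fixed point is -16/(1 - 3) = 8, so c(j) - 8 = 3(c(j-1) - 8).
Hence c(j) = 2·3^{j-1} + 8.
c(27) = 2·3^{26} + 8 = 2·2541865828329 + 8 = 5083731656666.

5083731656666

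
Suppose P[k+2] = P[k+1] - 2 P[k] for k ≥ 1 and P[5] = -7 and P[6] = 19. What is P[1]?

Rearranging, P[k-2] = (P[k] - P[k-1]) / -2.
P[4] = (19 - (-7)) / -2 = 26/-2 = -13
P[3] = (-7 - (-13)) / -2 = 6/-2 = -3
P[2] = (-13 - (-3)) / -2 = -10/-2 = 5
P[1] = (-3 - 5) / -2 = -8/-2 = 4

4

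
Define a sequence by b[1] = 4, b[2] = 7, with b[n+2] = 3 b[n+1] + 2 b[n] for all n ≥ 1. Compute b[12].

2622845

b[3] = 3(7) + 2(4) = 29
b[4] = 3(29) + 2(7) = 101
b[5] = 3(101) + 2(29) = 361
b[6] = 3(361) + 2(101) = 1285
b[7] = 3(1285) + 2(361) = 4577
b[8] = 3(4577) + 2(1285) = 16301
b[9] = 3(16301) + 2(4577) = 58057
b[10] = 3(58057) + 2(16301) = 206773
b[11] = 3(206773) + 2(58057) = 736433
b[12] = 3(736433) + 2(206773) = 2622845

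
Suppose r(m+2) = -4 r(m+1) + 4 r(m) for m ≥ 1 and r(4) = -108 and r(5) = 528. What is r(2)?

Rearranging, r(m-2) = (r(m) + 4 r(m-1)) / 4.
r(3) = (528 + 4*(-108)) / 4 = 96/4 = 24
r(2) = (-108 + 4*24) / 4 = -12/4 = -3

-3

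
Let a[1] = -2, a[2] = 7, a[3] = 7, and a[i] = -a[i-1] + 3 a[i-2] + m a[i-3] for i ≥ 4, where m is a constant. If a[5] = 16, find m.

a[4] = 14 - 2m
a[5] = 7 + 9m
So 7 + 9m = 16, giving m = 1.

1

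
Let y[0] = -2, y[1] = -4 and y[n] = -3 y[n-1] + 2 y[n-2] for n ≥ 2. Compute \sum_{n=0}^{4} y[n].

82

y[2] = -3·(-4) + 2·(-2) = 8
y[3] = -3·8 + 2·(-4) = -32
y[4] = -3·(-32) + 2·8 = 112
Sum = (-2) + (-4) + 8 + (-32) + 112 = 82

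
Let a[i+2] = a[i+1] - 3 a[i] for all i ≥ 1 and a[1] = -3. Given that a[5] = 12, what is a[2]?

Let a[2] = w.
a[3] = 9 + w
a[4] = 9 - 2w
a[5] = -18 - 5w
So -18 - 5w = 12, giving w = -6.

-6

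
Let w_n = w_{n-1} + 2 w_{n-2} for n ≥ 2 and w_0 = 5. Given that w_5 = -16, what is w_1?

Let w_1 = z.
w_2 = 10 + z
w_3 = 10 + 3z
w_4 = 30 + 5z
w_5 = 50 + 11z
So 50 + 11z = -16, giving z = -6.

-6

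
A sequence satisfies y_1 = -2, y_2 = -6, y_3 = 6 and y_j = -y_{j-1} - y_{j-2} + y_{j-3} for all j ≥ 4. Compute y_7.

y_4 = -6 - (-6) + (-2) = -2
y_5 = -(-2) - 6 + (-6) = -10
y_6 = -(-10) - (-2) + 6 = 18
y_7 = -18 - (-10) + (-2) = -10

-10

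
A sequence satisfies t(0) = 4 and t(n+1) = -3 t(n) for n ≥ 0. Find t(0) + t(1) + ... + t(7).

-6560

t(1) = -3*4 = -12
t(2) = -3*(-12) = 36
t(3) = -3*36 = -108
t(4) = -3*(-108) = 324
t(5) = -3*324 = -972
t(6) = -3*(-972) = 2916
t(7) = -3*2916 = -8748
Sum = 4 + (-12) + 36 + (-108) + 324 + (-972) + 2916 + (-8748) = -6560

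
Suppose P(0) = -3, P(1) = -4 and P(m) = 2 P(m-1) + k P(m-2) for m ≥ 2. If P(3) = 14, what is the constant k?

-3

P(2) = -8 - 3k
P(3) = -16 - 10k
So -16 - 10k = 14, giving k = -3.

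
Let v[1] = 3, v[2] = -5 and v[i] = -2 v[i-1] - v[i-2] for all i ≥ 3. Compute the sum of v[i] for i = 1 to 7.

9

v[3] = -2*(-5) - 3 = 7
v[4] = -2*7 - (-5) = -9
v[5] = -2*(-9) - 7 = 11
v[6] = -2*11 - (-9) = -13
v[7] = -2*(-13) - 11 = 15
Sum = 3 + (-5) + 7 + (-9) + 11 + (-13) + 15 = 9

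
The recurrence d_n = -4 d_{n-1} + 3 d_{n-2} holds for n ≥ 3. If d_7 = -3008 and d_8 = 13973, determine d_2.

-1

Rearranging, d_{n-2} = (d_n + 4 d_{n-1}) / 3.
d_6 = (13973 + 4*(-3008)) / 3 = 1941/3 = 647
d_5 = (-3008 + 4*647) / 3 = -420/3 = -140
d_4 = (647 + 4*(-140)) / 3 = 87/3 = 29
d_3 = (-140 + 4*29) / 3 = -24/3 = -8
d_2 = (29 + 4*(-8)) / 3 = -3/3 = -1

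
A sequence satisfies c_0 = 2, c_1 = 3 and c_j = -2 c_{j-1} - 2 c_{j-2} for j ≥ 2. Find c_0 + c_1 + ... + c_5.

-11

c_2 = -2·3 - 2·2 = -10
c_3 = -2·(-10) - 2·3 = 14
c_4 = -2·14 - 2·(-10) = -8
c_5 = -2·(-8) - 2·14 = -12
Sum = 2 + 3 + (-10) + 14 + (-8) + (-12) = -11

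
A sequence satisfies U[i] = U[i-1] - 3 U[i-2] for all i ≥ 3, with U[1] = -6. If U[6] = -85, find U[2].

Let U[2] = w.
U[3] = 18 + w
U[4] = 18 - 2w
U[5] = -36 - 5w
U[6] = -90 + w
So -90 + w = -85, giving w = 5.

5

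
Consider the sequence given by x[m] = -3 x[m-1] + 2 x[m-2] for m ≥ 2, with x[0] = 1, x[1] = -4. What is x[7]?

-8042

x[2] = -3·(-4) + 2·1 = 14
x[3] = -3·14 + 2·(-4) = -50
x[4] = -3·(-50) + 2·14 = 178
x[5] = -3·178 + 2·(-50) = -634
x[6] = -3·(-634) + 2·178 = 2258
x[7] = -3·2258 + 2·(-634) = -8042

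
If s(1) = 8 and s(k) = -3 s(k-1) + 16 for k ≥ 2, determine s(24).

-376572715304

The fixed point is 16/(1 + 3) = 4, so s(k) - 4 = -3(s(k-1) - 4).
Hence s(k) = 4·(-3)^{k-1} + 4.
s(24) = 4·(-3)^{23} + 4 = 4·-94143178827 + 4 = -376572715304.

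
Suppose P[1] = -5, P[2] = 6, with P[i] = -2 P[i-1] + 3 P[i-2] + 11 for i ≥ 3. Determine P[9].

-13513

P[3] = -2·6 + 3·(-5) + 11 = -16
P[4] = -2·(-16) + 3·6 + 11 = 61
P[5] = -2·61 + 3·(-16) + 11 = -159
P[6] = -2·(-159) + 3·61 + 11 = 512
P[7] = -2·512 + 3·(-159) + 11 = -1490
P[8] = -2·(-1490) + 3·512 + 11 = 4527
P[9] = -2·4527 + 3·(-1490) + 11 = -13513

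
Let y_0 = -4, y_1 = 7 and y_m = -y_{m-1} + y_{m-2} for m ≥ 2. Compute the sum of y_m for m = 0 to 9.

198

y_2 = -7 + (-4) = -11
y_3 = -(-11) + 7 = 18
y_4 = -18 + (-11) = -29
y_5 = -(-29) + 18 = 47
y_6 = -47 + (-29) = -76
y_7 = -(-76) + 47 = 123
y_8 = -123 + (-76) = -199
y_9 = -(-199) + 123 = 322
Sum = (-4) + 7 + (-11) + 18 + (-29) + 47 + (-76) + 123 + (-199) + 322 = 198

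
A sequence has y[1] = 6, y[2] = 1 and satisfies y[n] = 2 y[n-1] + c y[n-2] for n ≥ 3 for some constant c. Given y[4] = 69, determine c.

y[3] = 2 + 6c
y[4] = 4 + 13c
So 4 + 13c = 69, giving c = 5.

5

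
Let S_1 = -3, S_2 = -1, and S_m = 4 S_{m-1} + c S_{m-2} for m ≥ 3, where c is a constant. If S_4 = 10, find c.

-2

S_3 = -4 - 3c
S_4 = -16 - 13c
So -16 - 13c = 10, giving c = -2.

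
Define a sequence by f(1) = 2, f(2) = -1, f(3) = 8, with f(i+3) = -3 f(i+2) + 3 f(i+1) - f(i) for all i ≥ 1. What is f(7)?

1658

f(4) = -3(8) + 3(-1) - 2 = -29
f(5) = -3(-29) + 3(8) - (-1) = 112
f(6) = -3(112) + 3(-29) - 8 = -431
f(7) = -3(-431) + 3(112) - (-29) = 1658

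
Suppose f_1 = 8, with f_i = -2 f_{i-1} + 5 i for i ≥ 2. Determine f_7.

347

f_2 = -2*8 + 10 = -6
f_3 = -2*(-6) + 15 = 27
f_4 = -2*27 + 20 = -34
f_5 = -2*(-34) + 25 = 93
f_6 = -2*93 + 30 = -156
f_7 = -2*(-156) + 35 = 347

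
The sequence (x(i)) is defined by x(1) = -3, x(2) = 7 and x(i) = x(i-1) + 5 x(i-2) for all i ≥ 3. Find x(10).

4287

x(3) = 7 + 5(-3) = -8
x(4) = (-8) + 5(7) = 27
x(5) = 27 + 5(-8) = -13
x(6) = (-13) + 5(27) = 122
x(7) = 122 + 5(-13) = 57
x(8) = 57 + 5(122) = 667
x(9) = 667 + 5(57) = 952
x(10) = 952 + 5(667) = 4287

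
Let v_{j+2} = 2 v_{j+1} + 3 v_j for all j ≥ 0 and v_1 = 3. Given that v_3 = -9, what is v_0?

-5

Let v_0 = x.
v_2 = 6 + 3x
v_3 = 21 + 6x
So 21 + 6x = -9, giving x = -5.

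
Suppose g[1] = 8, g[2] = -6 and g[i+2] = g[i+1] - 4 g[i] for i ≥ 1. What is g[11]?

g[3] = (-6) - 4(8) = -38
g[4] = (-38) - 4(-6) = -14
g[5] = (-14) - 4(-38) = 138
g[6] = 138 - 4(-14) = 194
g[7] = 194 - 4(138) = -358
g[8] = (-358) - 4(194) = -1134
g[9] = (-1134) - 4(-358) = 298
g[10] = 298 - 4(-1134) = 4834
g[11] = 4834 - 4(298) = 3642

3642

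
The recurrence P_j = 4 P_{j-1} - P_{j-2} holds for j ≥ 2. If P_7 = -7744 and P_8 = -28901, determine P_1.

-4

Rearranging, P_{j-2} = -(P_j - 4 P_{j-1}).
P_6 = -(-28901 - 4·(-7744)) = -2075
P_5 = -(-7744 - 4·(-2075)) = -556
P_4 = -(-2075 - 4·(-556)) = -149
P_3 = -(-556 - 4·(-149)) = -40
P_2 = -(-149 - 4·(-40)) = -11
P_1 = -(-40 - 4·(-11)) = -4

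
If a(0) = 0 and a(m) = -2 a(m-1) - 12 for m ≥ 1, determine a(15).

The fixed point is -12/(1 + 2) = -4, so a(m) + 4 = -2(a(m-1) + 4).
Hence a(m) = 4·(-2)^m - 4.
a(15) = 4·(-2)^{15} - 4 = 4·-32768 - 4 = -131076.

-131076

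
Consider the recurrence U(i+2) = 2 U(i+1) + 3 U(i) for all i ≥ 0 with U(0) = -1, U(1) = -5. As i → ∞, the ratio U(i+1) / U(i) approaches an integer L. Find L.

3

The characteristic equation is r^2 - 2r - 3 = 0, which factors as (r - 3)(r + 1) = 0.
So the roots are 3 and -1. Since |3| > |-1| and the coefficient of 3^i is non-zero, the ratio tends to 3.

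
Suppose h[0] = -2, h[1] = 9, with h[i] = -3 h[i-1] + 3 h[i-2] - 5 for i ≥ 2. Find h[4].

-527

h[2] = -3·9 + 3·(-2) - 5 = -38
h[3] = -3·(-38) + 3·9 - 5 = 136
h[4] = -3·136 + 3·(-38) - 5 = -527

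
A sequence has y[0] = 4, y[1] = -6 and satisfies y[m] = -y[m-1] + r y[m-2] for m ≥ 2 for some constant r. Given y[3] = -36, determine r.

3

y[2] = 6 + 4r
y[3] = -6 - 10r
So -6 - 10r = -36, giving r = 3.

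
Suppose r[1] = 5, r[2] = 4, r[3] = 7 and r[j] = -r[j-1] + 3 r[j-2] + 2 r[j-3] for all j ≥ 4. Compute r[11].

r[4] = -7 + 3*4 + 2*5 = 15
r[5] = -15 + 3*7 + 2*4 = 14
r[6] = -14 + 3*15 + 2*7 = 45
r[7] = -45 + 3*14 + 2*15 = 27
r[8] = -27 + 3*45 + 2*14 = 136
r[9] = -136 + 3*27 + 2*45 = 35
r[10] = -35 + 3*136 + 2*27 = 427
r[11] = -427 + 3*35 + 2*136 = -50

-50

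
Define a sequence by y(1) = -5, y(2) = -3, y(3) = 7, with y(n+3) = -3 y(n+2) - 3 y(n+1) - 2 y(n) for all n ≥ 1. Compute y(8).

y(4) = -3*7 - 3*(-3) - 2*(-5) = -2
y(5) = -3*(-2) - 3*7 - 2*(-3) = -9
y(6) = -3*(-9) - 3*(-2) - 2*7 = 19
y(7) = -3*19 - 3*(-9) - 2*(-2) = -26
y(8) = -3*(-26) - 3*19 - 2*(-9) = 39

39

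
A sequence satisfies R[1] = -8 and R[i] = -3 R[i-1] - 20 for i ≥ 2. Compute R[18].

387420484

The fixed point is -20/(1 + 3) = -5, so R[i] + 5 = -3(R[i-1] + 5).
Hence R[i] = -3·(-3)^{i-1} - 5.
R[18] = -3·(-3)^{17} - 5 = -3·-129140163 - 5 = 387420484.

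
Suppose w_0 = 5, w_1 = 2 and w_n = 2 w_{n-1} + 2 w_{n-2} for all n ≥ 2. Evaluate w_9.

13856

w_2 = 2*2 + 2*5 = 14
w_3 = 2*14 + 2*2 = 32
w_4 = 2*32 + 2*14 = 92
w_5 = 2*92 + 2*32 = 248
w_6 = 2*248 + 2*92 = 680
w_7 = 2*680 + 2*248 = 1856
w_8 = 2*1856 + 2*680 = 5072
w_9 = 2*5072 + 2*1856 = 13856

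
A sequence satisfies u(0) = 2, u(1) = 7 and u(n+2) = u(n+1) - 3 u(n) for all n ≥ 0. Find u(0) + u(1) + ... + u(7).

105

u(2) = 7 - 3(2) = 1
u(3) = 1 - 3(7) = -20
u(4) = (-20) - 3(1) = -23
u(5) = (-23) - 3(-20) = 37
u(6) = 37 - 3(-23) = 106
u(7) = 106 - 3(37) = -5
Sum = 2 + 7 + 1 + (-20) + (-23) + 37 + 106 + (-5) = 105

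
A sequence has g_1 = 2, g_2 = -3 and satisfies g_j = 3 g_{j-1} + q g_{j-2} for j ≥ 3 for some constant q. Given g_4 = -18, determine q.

3

g_3 = -9 + 2q
g_4 = -27 + 3q
So -27 + 3q = -18, giving q = 3.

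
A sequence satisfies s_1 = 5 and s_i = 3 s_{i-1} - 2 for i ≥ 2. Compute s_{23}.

The fixed point is -2/(1 - 3) = 1, so s_i - 1 = 3(s_{i-1} - 1).
Hence s_i = 4·3^{i-1} + 1.
s_{23} = 4·3^{22} + 1 = 4·31381059609 + 1 = 125524238437.

125524238437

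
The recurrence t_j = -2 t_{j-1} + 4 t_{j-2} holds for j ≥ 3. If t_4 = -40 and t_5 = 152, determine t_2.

-1

Rearranging, t_{j-2} = (t_j + 2 t_{j-1}) / 4.
t_3 = (152 + 2·(-40)) / 4 = 72/4 = 18
t_2 = (-40 + 2·18) / 4 = -4/4 = -1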